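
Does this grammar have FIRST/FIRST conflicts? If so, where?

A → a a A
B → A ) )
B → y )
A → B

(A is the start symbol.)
Yes. A → a a A / A → B on { 'a' }; B → A ')' ')' / B → y ')' on { 'y' }

FIRST sets of the non-terminals at (or reachable through a nullable prefix from) the front of some alternative:
  FIRST(B) = { 'a', 'y' }
  FIRST(A) = { 'a', 'y' }

Productions for A:
  A → a a A: FIRST = { 'a' }
  A → B: FIRST = { 'a', 'y' }
Productions for B:
  B → A ) ): FIRST = { 'a', 'y' }
  B → y ): FIRST = { 'y' }

Conflict for A: A → a a A and A → B
  Overlap: { 'a' }
Conflict for B: B → A ) ) and B → y )
  Overlap: { 'y' }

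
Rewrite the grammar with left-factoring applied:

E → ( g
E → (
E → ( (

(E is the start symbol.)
E → ( E'
E' → g
E' → ε
E' → (

Left-factoring transforms A → αβ₁ | αβ₂ into A → αA' and A' → β₁ | β₂
(α is the longest common prefix among the alternatives). Repeat until
no nonterminal has two alternatives with a common prefix.

Round 1: E has alternatives sharing prefix '('. Introduce E': E → ( E'
  Add: E' → g
  Add: E' → ε
  Add: E' → (

No remaining common prefixes — done.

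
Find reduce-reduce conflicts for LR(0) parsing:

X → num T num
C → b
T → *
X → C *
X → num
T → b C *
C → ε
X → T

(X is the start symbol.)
Augment with X' → X and build the canonical LR(0) collection (I0 = CLOSURE({[X' → . X]}), then GOTO on every symbol after a dot until no new states appear). It has 14 states:
  I0: { [C → . b], [C → .], [T → . *], [T → . b C *], [X → . C *], [X → . T], [X → . num T num], [X → . num], [X' → . X] }  — shift, reduce
  I1: { [T → * .] }  — reduce
  I2: { [X → C . *] }  — shift
  I3: { [X → T .] }  — reduce
  I4: { [X' → X .] }  — accept
  I5: { [C → . b], [C → .], [C → b .], [T → b . C *] }  — shift, 2 reduces
  I6: { [T → . *], [T → . b C *], [X → num . T num], [X → num .] }  — shift, reduce
  I7: { [X → num T . num] }  — shift
  I8: { [C → . b], [C → .], [T → b . C *] }  — shift, reduce
  I9: { [T → b C . *] }  — shift
  I10: { [C → b .] }  — reduce
  I11: { [T → b C * .] }  — reduce
  I12: { [X → num T num .] }  — reduce
  I13: { [X → C * .] }  — reduce

I5 contains complete items [C → .], [C → b .] — reduce-reduce conflict.

Answer: Yes — I5: [C → .] vs [C → b .]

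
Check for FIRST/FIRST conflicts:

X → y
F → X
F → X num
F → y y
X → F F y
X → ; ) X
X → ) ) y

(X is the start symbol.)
Yes. X → y / X → F F y on { 'y' }; X → F F y / X → ';' ')' X on { ';' }; X → F F y / X → ')' ')' y on { ')' }; F → X / F → X num on { ')', ';', 'y' }; F → X / F → y y on { 'y' }; F → X num / F → y y on { 'y' }

A FIRST/FIRST conflict occurs when two productions N → α and N → β for the same non-terminal have FIRST(α) ∩ FIRST(β) ≠ ∅ (with ε ∈ FIRST of a nullable right-hand side, so two nullable alternatives also conflict).

FIRST sets of the non-terminals at (or reachable through a nullable prefix from) the front of some alternative:
  FIRST(F) = { ')', ';', 'y' }
  FIRST(X) = { ')', ';', 'y' }

Productions for X:
  X → y: FIRST = { 'y' }
  X → F F y: FIRST = { ')', ';', 'y' }
  X → ; ) X: FIRST = { ';' }
  X → ) ) y: FIRST = { ')' }
Productions for F:
  F → X: FIRST = { ')', ';', 'y' }
  F → X num: FIRST = { ')', ';', 'y' }
  F → y y: FIRST = { 'y' }

Conflict for X: X → y and X → F F y
  Overlap: { 'y' }
Conflict for X: X → F F y and X → ; ) X
  Overlap: { ';' }
Conflict for X: X → F F y and X → ) ) y
  Overlap: { ')' }
Conflict for F: F → X and F → X num
  Overlap: { ')', ';', 'y' }
Conflict for F: F → X and F → y y
  Overlap: { 'y' }
Conflict for F: F → X num and F → y y
  Overlap: { 'y' }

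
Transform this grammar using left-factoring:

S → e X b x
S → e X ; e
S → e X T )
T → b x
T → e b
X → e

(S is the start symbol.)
Left-factoring transforms A → αβ₁ | αβ₂ into A → αA' and A' → β₁ | β₂
(α is the longest common prefix among the alternatives). Repeat until
no nonterminal has two alternatives with a common prefix.

Round 1: S has alternatives sharing prefix 'e X'. Introduce S': S → e X S'
  Add: S' → b x
  Add: S' → ; e
  Add: S' → T )

No remaining common prefixes — done.

Resulting grammar:
S → e X S'
S' → b x
S' → ; e
S' → T )
T → b x
T → e b
X → e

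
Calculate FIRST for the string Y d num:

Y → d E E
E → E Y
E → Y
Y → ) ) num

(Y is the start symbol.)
{ ')', 'd' }

FIRST sets of the non-terminals involved (from the grammar, by fixed-point iteration):
  FIRST(Y) = { ')', 'd' }

To compute FIRST(Y d num), process the symbols left to right:
Symbol Y is a non-terminal. Add FIRST(Y) \ {ε} = { ')', 'd' }
Y is not nullable (ε ∉ FIRST(Y)), so stop here.
FIRST(Y d num) = { ')', 'd' }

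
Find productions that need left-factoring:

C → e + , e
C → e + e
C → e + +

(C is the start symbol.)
Left-factoring is needed when two productions for the same non-terminal
share a common prefix on the right-hand side.

Productions for C:
  C → e + , e
  C → e + e
  C → e + +

Found common prefix 'e +' in productions for C

Answer: Yes, C has productions with common prefix 'e +'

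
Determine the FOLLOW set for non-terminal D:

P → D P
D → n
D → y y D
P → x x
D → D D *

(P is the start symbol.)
{ '*', 'n', 'x', 'y' }

In P → D P: D is followed by P, add FIRST(P) \ {ε} = { 'n', 'x', 'y' }
In D → y y D: D is at the end; this adds FOLLOW(D) to itself — nothing new
In D → D D *: D is followed by D '*', add FIRST(D '*') \ {ε} = { 'n', 'y' }
In D → D D *: D is followed by '*', add FIRST('*') \ {ε} = { '*' }

Taking the union: FOLLOW(D) = { '*', 'n', 'x', 'y' }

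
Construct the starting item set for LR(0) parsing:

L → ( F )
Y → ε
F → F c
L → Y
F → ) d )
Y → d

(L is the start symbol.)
{ [L → . ( F )], [L → . Y], [L' → . L], [Y → . d], [Y → .] }

First, augment the grammar with L' → L
I₀ = CLOSURE({ [L' → . L] }):
  [L' → . L] has the dot before L: add [L → . ( F )], [L → . Y]
  [L → . Y] has the dot before Y: add [Y → .], [Y → . d]
No further items can be added.

I₀ = { [L → . ( F )], [L → . Y], [L' → . L], [Y → . d], [Y → .] }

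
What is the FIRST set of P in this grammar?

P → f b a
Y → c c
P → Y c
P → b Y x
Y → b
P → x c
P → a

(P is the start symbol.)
{ 'a', 'b', 'c', 'f', 'x' }

FIRST sets of the other non-terminals involved (by the same procedure, iterated to a fixed point):
  FIRST(Y) = { 'b', 'c' }

From P → f b a:
  - f is a terminal: add 'f' and stop
From P → Y c:
  - Y is a non-terminal: add FIRST(Y) \ {ε} = { 'b', 'c' }
    Y is not nullable, so stop
From P → b Y x:
  - b is a terminal: add 'b' and stop
From P → x c:
  - x is a terminal: add 'x' and stop
From P → a:
  - a is a terminal: add 'a' and stop

Collecting: FIRST(P) = { 'a', 'b', 'c', 'f', 'x' }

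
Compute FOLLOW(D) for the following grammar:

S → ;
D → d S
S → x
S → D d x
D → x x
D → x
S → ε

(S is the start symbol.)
To compute FOLLOW(D), find every occurrence of D on a right-hand side N → α D β: add FIRST(β) \ {ε}, and if β is empty or nullable also add FOLLOW(N). Iterate to a fixed point.

In S → D d x: D is followed by d x, add FIRST(d x) \ {ε} = { 'd' }

Taking the union: FOLLOW(D) = { 'd' }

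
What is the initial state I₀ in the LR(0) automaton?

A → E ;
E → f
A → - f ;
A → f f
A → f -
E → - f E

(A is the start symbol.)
First, augment the grammar with A' → A
I₀ = CLOSURE({ [A' → . A] }):
  [A' → . A] has the dot before A: add [A → . E ;], [A → . - f ;], [A → . f f], [A → . f -]
  [A → . E ;] has the dot before E: add [E → . f], [E → . - f E]
No further items can be added.

I₀ = { [A → . - f ;], [A → . E ;], [A → . f -], [A → . f f], [A' → . A], [E → . - f E], [E → . f] }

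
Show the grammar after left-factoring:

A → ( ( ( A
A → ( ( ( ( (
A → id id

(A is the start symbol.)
A → ( ( ( A'
A' → A
A' → ( (
A → id id

Left-factoring transforms A → αβ₁ | αβ₂ into A → αA' and A' → β₁ | β₂
(α is the longest common prefix among the alternatives). Repeat until
no nonterminal has two alternatives with a common prefix.

Round 1: A has alternatives sharing prefix '( ( ('. Introduce A': A → ( ( ( A'
  Add: A' → A
  Add: A' → ( (

No remaining common prefixes — done.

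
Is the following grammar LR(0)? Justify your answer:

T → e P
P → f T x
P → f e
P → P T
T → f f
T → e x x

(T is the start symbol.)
A grammar is LR(0) if no state in the canonical LR(0) collection has:
  - both a shift item (dot before a terminal) and a complete item (shift-reduce conflict), or
  - two or more complete items (reduce-reduce conflict; the accept item [T' → T .] counts as a complete item here).

Augment with T' → T and build the canonical LR(0) collection (I0 = CLOSURE({[T' → . T]}), then GOTO on every symbol after a dot until no new states appear). It has 13 states:
  I0: { [T → . e P], [T → . e x x], [T → . f f], [T' → . T] }  — shift
  I1: { [T' → T .] }  — accept
  I2: { [P → . P T], [P → . f T x], [P → . f e], [T → e . P], [T → e . x x] }  — shift
  I3: { [T → f . f] }  — shift
  I4: { [T → f f .] }  — reduce
  I5: { [P → P . T], [T → . e P], [T → . e x x], [T → . f f], [T → e P .] }  — shift, reduce
  I6: { [P → f . T x], [P → f . e], [T → . e P], [T → . e x x], [T → . f f] }  — shift
  I7: { [T → e x . x] }  — shift
  I8: { [T → e x x .] }  — reduce
  I9: { [P → f T . x] }  — shift
  I10: { [P → . P T], [P → . f T x], [P → . f e], [P → f e .], [T → e . P], [T → e . x x] }  — shift, reduce
  I11: { [P → f T x .] }  — reduce
  I12: { [P → P T .] }  — reduce

Conflict in state I5:
  Shift-reduce conflict between [T → e P .] and [T → . e P]
So the grammar is NOT LR(0).

Answer: No. Shift-reduce conflict between [T → e P .] and [T → . e P]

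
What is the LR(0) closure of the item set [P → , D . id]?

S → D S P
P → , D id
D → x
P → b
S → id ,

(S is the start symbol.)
To compute CLOSURE, for each item [A → α.Bβ] where B is a non-terminal, add [B → .γ] for all productions B → γ; repeat for the newly added items until nothing changes.

Start with: [P → , D . id]
The dot precedes the terminal id, so nothing is added.

CLOSURE = { [P → , D . id] }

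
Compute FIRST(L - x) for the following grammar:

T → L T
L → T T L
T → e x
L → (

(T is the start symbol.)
FIRST sets of the non-terminals involved (from the grammar, by fixed-point iteration):
  FIRST(L) = { '(', 'e' }

To compute FIRST(L - x), process the symbols left to right:
Symbol L is a non-terminal. Add FIRST(L) \ {ε} = { '(', 'e' }
L is not nullable (ε ∉ FIRST(L)), so stop here.
FIRST(L - x) = { '(', 'e' }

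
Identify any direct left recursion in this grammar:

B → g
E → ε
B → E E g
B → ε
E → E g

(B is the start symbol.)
Direct left recursion occurs when N → N α for some non-terminal N (the right-hand side begins with the left-hand side itself).

B → g: starts with g
E → ε: starts with ε
B → E E g: starts with E
B → ε: starts with ε
E → E g: LEFT RECURSIVE (starts with E)

The grammar has direct left recursion on: E.

Answer: Yes, E is left-recursive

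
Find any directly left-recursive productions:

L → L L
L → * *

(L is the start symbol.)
Direct left recursion occurs when N → N α for some non-terminal N (the right-hand side begins with the left-hand side itself).

L → L L: LEFT RECURSIVE (starts with L)
L → * *: starts with '*'

The grammar has direct left recursion on: L.

Answer: Yes, L is left-recursive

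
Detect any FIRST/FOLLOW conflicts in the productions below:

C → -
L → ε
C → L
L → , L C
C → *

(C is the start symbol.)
Nullable non-terminals: C, L.
FIRST sets used below: FIRST(L) = { ',', ε }

C: nullable alternative(s) C → L; FOLLOW(C) = { $, '*', ',', '-' }
  C → -: FIRST \ {ε} = { '-' } — overlaps FOLLOW(C) on { '-' }: CONFLICT
  C → L: FIRST \ {ε} = { ',' } — this is the only nullable alternative, skip
  C → *: FIRST \ {ε} = { '*' } — overlaps FOLLOW(C) on { '*' }: CONFLICT

L: nullable alternative(s) L → ε; FOLLOW(L) = { $, '*', ',', '-' }
  L → ε: FIRST \ {ε} = { } — this is the only nullable alternative, skip
  L → , L C: FIRST \ {ε} = { ',' } — overlaps FOLLOW(L) on { ',' }: CONFLICT

So the grammar has 3 FIRST/FOLLOW conflicts (marked CONFLICT above).

Answer: Yes. C → '-' with FOLLOW(C) on { '-' }; C → '*' with FOLLOW(C) on { '*' }; L → ',' L C with FOLLOW(L) on { ',' }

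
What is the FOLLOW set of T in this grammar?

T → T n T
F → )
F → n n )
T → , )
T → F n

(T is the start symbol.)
To compute FOLLOW(T), find every occurrence of T on a right-hand side N → α T β: add FIRST(β) \ {ε}, and if β is empty or nullable also add FOLLOW(N). Iterate to a fixed point.

T is the start symbol, so $ ∈ FOLLOW(T).
In T → T n T: T is followed by n T, add FIRST(n T) \ {ε} = { 'n' }
In T → T n T: T is at the end; this adds FOLLOW(T) to itself — nothing new

Taking the union: FOLLOW(T) = { $, 'n' }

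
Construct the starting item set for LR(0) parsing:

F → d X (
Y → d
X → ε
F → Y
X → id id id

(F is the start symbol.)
{ [F → . Y], [F → . d X (], [F' → . F], [Y → . d] }

First, augment the grammar with F' → F
I₀ = CLOSURE({ [F' → . F] }):
  [F' → . F] has the dot before F: add [F → . d X (], [F → . Y]
  [F → . Y] has the dot before Y: add [Y → . d]
No further items can be added.

I₀ = { [F → . Y], [F → . d X (], [F' → . F], [Y → . d] }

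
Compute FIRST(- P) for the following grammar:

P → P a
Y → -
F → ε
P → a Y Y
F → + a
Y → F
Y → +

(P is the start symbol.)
To compute FIRST(- P), process the symbols left to right:
Symbol - is a terminal. Add '-' and stop.
FIRST(- P) = { '-' }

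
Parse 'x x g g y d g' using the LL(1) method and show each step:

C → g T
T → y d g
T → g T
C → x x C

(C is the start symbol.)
Stack is shown with the top on the left.

Stack    Input            Action
--------------------------------
C $      x x g g y d g $  output C → x x C
x x C $  x x g g y d g $  match 'x'
x C $    x g g y d g $    match 'x'
C $      g g y d g $      output C → g T
g T $    g g y d g $      match 'g'
T $      g y d g $        output T → g T
g T $    g y d g $        match 'g'
T $      y d g $          output T → y d g
y d g $  y d g $          match 'y'
d g $    d g $            match 'd'
g $      g $              match 'g'
$        $                accept

The string is accepted.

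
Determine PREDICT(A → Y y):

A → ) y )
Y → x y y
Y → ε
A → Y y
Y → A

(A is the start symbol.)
{ ')', 'x', 'y' }

PREDICT(A → Y y) = (FIRST(RHS) \ {ε}) ∪ (FOLLOW(A) if ε ∈ FIRST(RHS), i.e. RHS ⇒* ε)
FIRST(Y) = { ')', 'x', 'y', ε }
FIRST(Y y) = { ')', 'x', 'y' }
ε ∉ FIRST(Y y), so FOLLOW(A) is not added.
PREDICT(A → Y y) = { ')', 'x', 'y' }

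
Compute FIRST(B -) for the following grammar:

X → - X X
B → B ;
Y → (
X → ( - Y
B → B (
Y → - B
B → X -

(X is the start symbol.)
FIRST sets of the non-terminals involved (from the grammar, by fixed-point iteration):
  FIRST(B) = { '(', '-' }

To compute FIRST(B -), process the symbols left to right:
Symbol B is a non-terminal. Add FIRST(B) \ {ε} = { '(', '-' }
B is not nullable (ε ∉ FIRST(B)), so stop here.
FIRST(B -) = { '(', '-' }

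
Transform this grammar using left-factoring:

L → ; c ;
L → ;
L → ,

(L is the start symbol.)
Left-factoring transforms A → αβ₁ | αβ₂ into A → αA' and A' → β₁ | β₂
(α is the longest common prefix among the alternatives). Repeat until
no nonterminal has two alternatives with a common prefix.

Round 1: L has alternatives sharing prefix ';'. Introduce L': L → ; L'
  Add: L' → c ;
  Add: L' → ε

No remaining common prefixes — done.

Resulting grammar:
L → ; L'
L' → c ;
L' → ε
L → ,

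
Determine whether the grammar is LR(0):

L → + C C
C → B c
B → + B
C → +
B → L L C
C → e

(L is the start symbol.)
Augment with L' → L and build the canonical LR(0) collection (I0 = CLOSURE({[L' → . L]}), then GOTO on every symbol after a dot until no new states appear). It has 13 states:
  I0: { [L → . + C C], [L' → . L] }  — shift
  I1: { [B → . + B], [B → . L L C], [C → . +], [C → . B c], [C → . e], [L → + . C C], [L → . + C C] }  — shift
  I2: { [L' → L .] }  — accept
  I3: { [B → + . B], [B → . + B], [B → . L L C], [C → + .], [C → . +], [C → . B c], [C → . e], [L → + . C C], [L → . + C C] }  — shift, reduce
  I4: { [C → B . c] }  — shift
  I5: { [B → . + B], [B → . L L C], [C → . +], [C → . B c], [C → . e], [L → + C . C], [L → . + C C] }  — shift
  I6: { [B → L . L C], [L → . + C C] }  — shift
  I7: { [C → e .] }  — reduce
  I8: { [B → . + B], [B → . L L C], [B → L L . C], [C → . +], [C → . B c], [C → . e], [L → . + C C] }  — shift
  I9: { [B → L L C .] }  — reduce
  I10: { [L → + C C .] }  — reduce
  I11: { [C → B c .] }  — reduce
  I12: { [B → + B .], [C → B . c] }  — shift, reduce

Conflict in state I3:
  Shift-reduce conflict between [C → + .] and [B → . + B]
So the grammar is NOT LR(0).

Answer: No. Shift-reduce conflict between [C → + .] and [B → . + B]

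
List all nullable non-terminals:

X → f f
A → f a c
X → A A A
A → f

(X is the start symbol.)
None

A non-terminal is nullable if it can derive ε (the empty string): either it has an ε-production, or it has a production whose right-hand side consists entirely of nullable non-terminals.

There are no ε-productions, so no non-terminal can derive ε.
No non-terminals are nullable.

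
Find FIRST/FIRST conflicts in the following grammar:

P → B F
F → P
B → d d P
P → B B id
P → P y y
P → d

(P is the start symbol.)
A FIRST/FIRST conflict occurs when two productions N → α and N → β for the same non-terminal have FIRST(α) ∩ FIRST(β) ≠ ∅ (with ε ∈ FIRST of a nullable right-hand side, so two nullable alternatives also conflict).

FIRST sets of the non-terminals at (or reachable through a nullable prefix from) the front of some alternative:
  FIRST(B) = { 'd' }
  FIRST(P) = { 'd' }

Productions for P:
  P → B F: FIRST = { 'd' }
  P → B B id: FIRST = { 'd' }
  P → P y y: FIRST = { 'd' }
  P → d: FIRST = { 'd' }
F, B have only one production, so no FIRST/FIRST conflict is possible there.

Conflict for P: P → B F and P → B B id
  Overlap: { 'd' }
Conflict for P: P → B F and P → P y y
  Overlap: { 'd' }
Conflict for P: P → B F and P → d
  Overlap: { 'd' }
Conflict for P: P → B B id and P → P y y
  Overlap: { 'd' }
Conflict for P: P → B B id and P → d
  Overlap: { 'd' }
Conflict for P: P → P y y and P → d
  Overlap: { 'd' }

Answer: Yes. P → B F / P → B B id on { 'd' }; P → B F / P → P y y on { 'd' }; P → B F / P → d on { 'd' }; P → B B id / P → P y y on { 'd' }; P → B B id / P → d on { 'd' }; P → P y y / P → d on { 'd' }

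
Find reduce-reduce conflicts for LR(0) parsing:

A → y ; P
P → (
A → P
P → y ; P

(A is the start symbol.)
A reduce-reduce conflict occurs when an LR(0) state has two complete items [A → α .] and [B → β .] — both call for a reduction, and with no lookahead the parser cannot choose between them.

Augment with A' → A and build the canonical LR(0) collection (I0 = CLOSURE({[A' → . A]}), then GOTO on every symbol after a dot until no new states appear). It has 10 states:
  I0: { [A → . P], [A → . y ; P], [A' → . A], [P → . (], [P → . y ; P] }  — shift
  I1: { [P → ( .] }  — reduce
  I2: { [A' → A .] }  — accept
  I3: { [A → P .] }  — reduce
  I4: { [A → y . ; P], [P → y . ; P] }  — shift
  I5: { [A → y ; . P], [P → . (], [P → . y ; P], [P → y ; . P] }  — shift
  I6: { [A → y ; P .], [P → y ; P .] }  — 2 reduces
  I7: { [P → y . ; P] }  — shift
  I8: { [P → . (], [P → . y ; P], [P → y ; . P] }  — shift
  I9: { [P → y ; P .] }  — reduce

I6 contains complete items [A → y ; P .], [P → y ; P .] — reduce-reduce conflict.

Answer: Yes — I6: [A → y ; P .] vs [P → y ; P .]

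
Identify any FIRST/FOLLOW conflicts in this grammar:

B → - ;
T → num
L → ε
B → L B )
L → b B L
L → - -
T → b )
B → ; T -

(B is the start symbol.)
Yes. L → b B L with FOLLOW(L) on { 'b' }; L → '-' '-' with FOLLOW(L) on { '-' }

Nullable non-terminals: L.

L: nullable alternative(s) L → ε; FOLLOW(L) = { '-', ';', 'b' }
  L → ε: FIRST \ {ε} = { } — this is the only nullable alternative, skip
  L → b B L: FIRST \ {ε} = { 'b' } — overlaps FOLLOW(L) on { 'b' }: CONFLICT
  L → - -: FIRST \ {ε} = { '-' } — overlaps FOLLOW(L) on { '-' }: CONFLICT

B, T have no nullable alternative, so no FIRST/FOLLOW check is needed there.

So the grammar has 2 FIRST/FOLLOW conflicts (marked CONFLICT above).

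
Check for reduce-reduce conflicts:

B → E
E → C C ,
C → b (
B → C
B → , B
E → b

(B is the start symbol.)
No reduce-reduce conflicts

Augment with B' → B and build the canonical LR(0) collection (I0 = CLOSURE({[B' → . B]}), then GOTO on every symbol after a dot until no new states appear). It has 11 states:
  I0: { [B → . , B], [B → . C], [B → . E], [B' → . B], [C → . b (], [E → . C C ,], [E → . b] }  — shift
  I1: { [B → , . B], [B → . , B], [B → . C], [B → . E], [C → . b (], [E → . C C ,], [E → . b] }  — shift
  I2: { [B' → B .] }  — accept
  I3: { [B → C .], [C → . b (], [E → C . C ,] }  — shift, reduce
  I4: { [B → E .] }  — reduce
  I5: { [C → b . (], [E → b .] }  — shift, reduce
  I6: { [C → b ( .] }  — reduce
  I7: { [E → C C . ,] }  — shift
  I8: { [C → b . (] }  — shift
  I9: { [E → C C , .] }  — reduce
  I10: { [B → , B .] }  — reduce

No state contains more than one complete item.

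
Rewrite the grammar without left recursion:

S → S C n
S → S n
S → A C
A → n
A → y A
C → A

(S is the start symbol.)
S → A C S'
S' → C n S'
S' → n S'
S' → ε
A → n
A → y A
C → A

S is directly left-recursive. The standard transformation for
  A → A α₁ | ... | A α_m | β₁ | ... | β_n
is
  A  → β₁ A' | ... | β_n A'
  A' → α₁ A' | ... | α_m A' | ε

S → A C becomes S → A C S'
S → S C n becomes S' → C n S'
S → S n becomes S' → n S'
Add S' → ε

Productions for other non-terminals are unchanged:
  A → n
  A → y A
  C → A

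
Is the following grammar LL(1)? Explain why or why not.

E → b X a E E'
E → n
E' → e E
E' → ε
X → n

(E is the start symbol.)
A grammar is LL(1) if for each non-terminal N with multiple productions, the predict sets of those productions are pairwise disjoint, where PREDICT(N → α) = (FIRST(α) \ {ε}) ∪ (FOLLOW(N) if α ⇒* ε).

Relevant sets:
  FOLLOW(E') = { $, 'e' }

For E:
  PREDICT(E → b X a E E') = { 'b' }
  PREDICT(E → n) = { 'n' }
For E':
  PREDICT(E' → e E) = { 'e' }
  PREDICT(E' → ε) = { $, 'e' }
X has a single production, so nothing to check there.

Conflict found: Predict set conflict for E': { 'e' }
The grammar is NOT LL(1).

Answer: No. Predict set conflict for E': { 'e' }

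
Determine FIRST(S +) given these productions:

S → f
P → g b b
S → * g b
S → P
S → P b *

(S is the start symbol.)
{ '*', 'f', 'g' }

FIRST sets of the non-terminals involved (from the grammar, by fixed-point iteration):
  FIRST(S) = { '*', 'f', 'g' }

To compute FIRST(S +), process the symbols left to right:
Symbol S is a non-terminal. Add FIRST(S) \ {ε} = { '*', 'f', 'g' }
S is not nullable (ε ∉ FIRST(S)), so stop here.
FIRST(S +) = { '*', 'f', 'g' }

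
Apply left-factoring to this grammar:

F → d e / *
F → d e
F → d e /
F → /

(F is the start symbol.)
Left-factoring transforms A → αβ₁ | αβ₂ into A → αA' and A' → β₁ | β₂
(α is the longest common prefix among the alternatives). Repeat until
no nonterminal has two alternatives with a common prefix.

Round 1: F has alternatives sharing prefix 'd e'. Introduce F': F → d e F'
  Add: F' → / *
  Add: F' → ε
  Add: F' → /

Round 2: F' has alternatives sharing prefix '/'. Introduce F'': F' → / F''
  Add: F'' → *
  Add: F'' → ε

No remaining common prefixes — done.

Resulting grammar:
F → d e F'
F' → / F''
F'' → *
F'' → ε
F' → ε
F → /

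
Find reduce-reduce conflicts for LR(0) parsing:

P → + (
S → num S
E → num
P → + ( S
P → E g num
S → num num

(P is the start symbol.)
No reduce-reduce conflicts

A reduce-reduce conflict occurs when an LR(0) state has two complete items [A → α .] and [B → β .] — both call for a reduction, and with no lookahead the parser cannot choose between them.

Augment with P' → P and build the canonical LR(0) collection (I0 = CLOSURE({[P' → . P]}), then GOTO on every symbol after a dot until no new states appear). It has 12 states:
  I0: { [E → . num], [P → . + ( S], [P → . + (], [P → . E g num], [P' → . P] }  — shift
  I1: { [P → + . ( S], [P → + . (] }  — shift
  I2: { [P → E . g num] }  — shift
  I3: { [P' → P .] }  — accept
  I4: { [E → num .] }  — reduce
  I5: { [P → E g . num] }  — shift
  I6: { [P → E g num .] }  — reduce
  I7: { [P → + ( . S], [P → + ( .], [S → . num S], [S → . num num] }  — shift, reduce
  I8: { [P → + ( S .] }  — reduce
  I9: { [S → . num S], [S → . num num], [S → num . S], [S → num . num] }  — shift
  I10: { [S → num S .] }  — reduce
  I11: { [S → . num S], [S → . num num], [S → num . S], [S → num . num], [S → num num .] }  — shift, reduce

No state contains more than one complete item.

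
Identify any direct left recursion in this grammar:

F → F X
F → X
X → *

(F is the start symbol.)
Direct left recursion occurs when N → N α for some non-terminal N (the right-hand side begins with the left-hand side itself).

F → F X: LEFT RECURSIVE (starts with F)
F → X: starts with X
X → *: starts with '*'

The grammar has direct left recursion on: F.

Answer: Yes, F is left-recursive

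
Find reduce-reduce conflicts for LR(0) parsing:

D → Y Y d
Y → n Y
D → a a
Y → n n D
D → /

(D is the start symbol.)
Augment with D' → D and build the canonical LR(0) collection (I0 = CLOSURE({[D' → . D]}), then GOTO on every symbol after a dot until no new states appear). It has 13 states:
  I0: { [D → . /], [D → . Y Y d], [D → . a a], [D' → . D], [Y → . n Y], [Y → . n n D] }  — shift
  I1: { [D → / .] }  — reduce
  I2: { [D' → D .] }  — accept
  I3: { [D → Y . Y d], [Y → . n Y], [Y → . n n D] }  — shift
  I4: { [D → a . a] }  — shift
  I5: { [Y → . n Y], [Y → . n n D], [Y → n . Y], [Y → n . n D] }  — shift
  I6: { [Y → n Y .] }  — reduce
  I7: { [D → . /], [D → . Y Y d], [D → . a a], [Y → . n Y], [Y → . n n D], [Y → n . Y], [Y → n . n D], [Y → n n . D] }  — shift
  I8: { [Y → n n D .] }  — reduce
  I9: { [D → Y . Y d], [Y → . n Y], [Y → . n n D], [Y → n Y .] }  — shift, reduce
  I10: { [D → Y Y . d] }  — shift
  I11: { [D → Y Y d .] }  — reduce
  I12: { [D → a a .] }  — reduce

No state contains more than one complete item.

Answer: No reduce-reduce conflicts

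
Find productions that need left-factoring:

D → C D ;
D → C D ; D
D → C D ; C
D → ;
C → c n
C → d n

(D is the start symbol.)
Left-factoring is needed when two productions for the same non-terminal
share a common prefix on the right-hand side.

Productions for D:
  D → C D ;
  D → C D ; D
  D → C D ; C
  D → ;
Productions for C:
  C → c n
  C → d n

Found common prefix 'C D ;' in productions for D

Answer: Yes, D has productions with common prefix 'C D ;'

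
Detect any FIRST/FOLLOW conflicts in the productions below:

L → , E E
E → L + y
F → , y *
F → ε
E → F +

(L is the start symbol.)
A FIRST/FOLLOW conflict occurs when a non-terminal N has a nullable alternative N → β (β ⇒* ε) and another alternative N → α with FIRST(α) ∩ FOLLOW(N) ≠ ∅: on such a lookahead the parser cannot decide between expanding α and letting N vanish via β.

Nullable non-terminals: F.

F: nullable alternative(s) F → ε; FOLLOW(F) = { '+' }
  F → , y *: FIRST \ {ε} = { ',' } — disjoint from FOLLOW(F)
  F → ε: FIRST \ {ε} = { } — this is the only nullable alternative, skip

E, L have no nullable alternative, so no FIRST/FOLLOW check is needed there.

No FIRST/FOLLOW conflicts found.

Answer: No FIRST/FOLLOW conflicts.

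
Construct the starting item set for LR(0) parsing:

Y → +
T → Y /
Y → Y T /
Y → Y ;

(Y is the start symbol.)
First, augment the grammar with Y' → Y
I₀ = CLOSURE({ [Y' → . Y] }):
  [Y' → . Y] has the dot before Y: add [Y → . +], [Y → . Y T /], [Y → . Y ;]
No further items can be added.

I₀ = { [Y → . +], [Y → . Y ;], [Y → . Y T /], [Y' → . Y] }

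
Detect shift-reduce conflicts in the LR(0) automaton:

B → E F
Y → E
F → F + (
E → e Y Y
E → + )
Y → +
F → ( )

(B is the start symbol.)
A shift-reduce conflict occurs when an LR(0) state has both:
  - a complete (reduce) item [A → α .] (dot at the end), and
  - a shift item [B → β . c γ] (dot before a terminal).

Augment with B' → B and build the canonical LR(0) collection (I0 = CLOSURE({[B' → . B]}), then GOTO on every symbol after a dot until no new states appear). It has 15 states:
  I0: { [B → . E F], [B' → . B], [E → . + )], [E → . e Y Y] }  — shift
  I1: { [E → + . )] }  — shift
  I2: { [B' → B .] }  — accept
  I3: { [B → E . F], [F → . ( )], [F → . F + (] }  — shift
  I4: { [E → . + )], [E → . e Y Y], [E → e . Y Y], [Y → . +], [Y → . E] }  — shift
  I5: { [E → + . )], [Y → + .] }  — shift, reduce
  I6: { [Y → E .] }  — reduce
  I7: { [E → . + )], [E → . e Y Y], [E → e Y . Y], [Y → . +], [Y → . E] }  — shift
  I8: { [E → e Y Y .] }  — reduce
  I9: { [E → + ) .] }  — reduce
  I10: { [F → ( . )] }  — shift
  I11: { [B → E F .], [F → F . + (] }  — shift, reduce
  I12: { [F → F + . (] }  — shift
  I13: { [F → F + ( .] }  — reduce
  I14: { [F → ( ) .] }  — reduce

I5 contains reduce item [Y → + .] and shift item [E → + . )] — shift-reduce conflict.
I11 contains reduce item [B → E F .] and shift item [F → F . + (] — shift-reduce conflict.

Answer: Yes — I5: [Y → + .] vs [E → + . )]; I11: [B → E F .] vs [F → F . + (]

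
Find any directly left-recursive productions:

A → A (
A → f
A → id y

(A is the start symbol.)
Yes, A is left-recursive

Direct left recursion occurs when N → N α for some non-terminal N (the right-hand side begins with the left-hand side itself).

A → A (: LEFT RECURSIVE (starts with A)
A → f: starts with f
A → id y: starts with id

The grammar has direct left recursion on: A.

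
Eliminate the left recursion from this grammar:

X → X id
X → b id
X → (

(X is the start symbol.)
X → b id X'
X → ( X'
X' → id X'
X' → ε

X is directly left-recursive. The standard transformation for
  A → A α₁ | ... | A α_m | β₁ | ... | β_n
is
  A  → β₁ A' | ... | β_n A'
  A' → α₁ A' | ... | α_m A' | ε

X → b id becomes X → b id X'
X → ( becomes X → ( X'
X → X id becomes X' → id X'
Add X' → ε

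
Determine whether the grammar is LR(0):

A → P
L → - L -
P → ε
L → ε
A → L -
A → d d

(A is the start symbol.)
No. Shift-reduce conflict between [L → .] and [A → . d d]

Augment with A' → A and build the canonical LR(0) collection (I0 = CLOSURE({[A' → . A]}), then GOTO on every symbol after a dot until no new states appear). It has 10 states:
  I0: { [A → . L -], [A → . P], [A → . d d], [A' → . A], [L → . - L -], [L → .], [P → .] }  — shift, 2 reduces
  I1: { [L → - . L -], [L → . - L -], [L → .] }  — shift, reduce
  I2: { [A' → A .] }  — accept
  I3: { [A → L . -] }  — shift
  I4: { [A → P .] }  — reduce
  I5: { [A → d . d] }  — shift
  I6: { [A → d d .] }  — reduce
  I7: { [A → L - .] }  — reduce
  I8: { [L → - L . -] }  — shift
  I9: { [L → - L - .] }  — reduce

Conflict in state I0:
  Shift-reduce conflict between [L → .] and [A → . d d]
So the grammar is NOT LR(0).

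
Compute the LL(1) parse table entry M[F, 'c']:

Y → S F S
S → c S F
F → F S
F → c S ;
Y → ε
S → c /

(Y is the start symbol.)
F → F S, F → c S ;

To find M[F, 'c'], we find productions for F where 'c' is in the predict set (PREDICT(N → α) = (FIRST(α) \ {ε}) ∪ (FOLLOW(N) if α ⇒* ε)).

Relevant sets:
  FIRST(F) = { 'c' }

F → F S: PREDICT = { 'c' }
  'c' is in predict set, so this production goes in M[F, 'c']
F → c S ;: PREDICT = { 'c' }
  'c' is in predict set, so this production goes in M[F, 'c']

M[F, 'c'] = F → F S, F → c S ;  (a multiply-defined cell — the grammar is not LL(1))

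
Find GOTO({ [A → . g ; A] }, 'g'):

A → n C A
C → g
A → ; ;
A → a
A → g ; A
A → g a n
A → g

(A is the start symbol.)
GOTO(I, 'g') = CLOSURE({ [A → αX.β] : [A → α.Xβ] ∈ I, X = 'g' })

Items with dot before 'g', with the dot advanced:
  [A → . g ; A] → [A → g . ; A]
Closure adds nothing (no advanced item has the dot before a non-terminal).

GOTO = { [A → g . ; A] }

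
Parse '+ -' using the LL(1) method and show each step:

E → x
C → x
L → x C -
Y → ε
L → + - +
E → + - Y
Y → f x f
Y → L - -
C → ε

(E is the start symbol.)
LL(1) parsing maintains a stack (initially the start symbol over $) and the input. At each step: if the stack top is a terminal, match it against the current input token; if it is a non-terminal N, replace it with the RHS of M[N, lookahead] (the unique production whose predict set contains the lookahead).

Stack is shown with the top on the left.

Stack    Input  Action
----------------------
E $      + - $  output E → + - Y
+ - Y $  + - $  match '+'
- Y $    - $    match '-'
Y $      $      output Y → ε
$        $      accept

The string is accepted.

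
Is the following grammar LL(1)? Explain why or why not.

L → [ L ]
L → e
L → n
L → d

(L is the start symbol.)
A grammar is LL(1) if for each non-terminal N with multiple productions, the predict sets of those productions are pairwise disjoint, where PREDICT(N → α) = (FIRST(α) \ {ε}) ∪ (FOLLOW(N) if α ⇒* ε).

For L:
  PREDICT(L → '[' L ']') = { '[' }
  PREDICT(L → e) = { 'e' }
  PREDICT(L → n) = { 'n' }
  PREDICT(L → d) = { 'd' }

All predict sets are disjoint. The grammar IS LL(1).

Answer: Yes, the grammar is LL(1).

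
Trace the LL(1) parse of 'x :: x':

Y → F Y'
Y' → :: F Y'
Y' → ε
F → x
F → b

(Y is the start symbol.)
Stack is shown with the top on the left.

Stack      Input     Action
---------------------------
Y $        x :: x $  output Y → F Y'
F Y' $     x :: x $  output F → x
x Y' $     x :: x $  match 'x'
Y' $       :: x $    output Y' → :: F Y'
:: F Y' $  :: x $    match '::'
F Y' $     x $       output F → x
x Y' $     x $       match 'x'
Y' $       $         output Y' → ε
$          $         accept

The string is accepted.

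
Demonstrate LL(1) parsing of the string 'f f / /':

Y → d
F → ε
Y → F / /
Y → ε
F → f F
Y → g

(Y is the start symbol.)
LL(1) parsing maintains a stack (initially the start symbol over $) and the input. At each step: if the stack top is a terminal, match it against the current input token; if it is a non-terminal N, replace it with the RHS of M[N, lookahead] (the unique production whose predict set contains the lookahead).

Stack is shown with the top on the left.

Stack      Input      Action
----------------------------
Y $        f f / / $  output Y → F / /
F / / $    f f / / $  output F → f F
f F / / $  f f / / $  match 'f'
F / / $    f / / $    output F → f F
f F / / $  f / / $    match 'f'
F / / $    / / $      output F → ε
/ / $      / / $      match '/'
/ $        / $        match '/'
$          $          accept

The string is accepted.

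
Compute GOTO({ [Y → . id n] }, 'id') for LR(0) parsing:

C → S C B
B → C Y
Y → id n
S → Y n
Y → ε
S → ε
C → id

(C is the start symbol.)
{ [Y → id . n] }

GOTO(I, 'id') = CLOSURE({ [A → αX.β] : [A → α.Xβ] ∈ I, X = 'id' })

Items with dot before 'id', with the dot advanced:
  [Y → . id n] → [Y → id . n]
Closure adds nothing (no advanced item has the dot before a non-terminal).

GOTO = { [Y → id . n] }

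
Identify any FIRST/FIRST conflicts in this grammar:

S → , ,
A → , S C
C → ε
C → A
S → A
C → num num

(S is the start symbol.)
A FIRST/FIRST conflict occurs when two productions N → α and N → β for the same non-terminal have FIRST(α) ∩ FIRST(β) ≠ ∅ (with ε ∈ FIRST of a nullable right-hand side, so two nullable alternatives also conflict).

FIRST sets of the non-terminals at (or reachable through a nullable prefix from) the front of some alternative:
  FIRST(A) = { ',' }

Productions for S:
  S → , ,: FIRST = { ',' }
  S → A: FIRST = { ',' }
Productions for C:
  C → ε: FIRST = { ε }
  C → A: FIRST = { ',' }
  C → num num: FIRST = { 'num' }
A has only one production, so no FIRST/FIRST conflict is possible there.

Conflict for S: S → , , and S → A
  Overlap: { ',' }

Answer: Yes. S → ',' ',' / S → A on { ',' }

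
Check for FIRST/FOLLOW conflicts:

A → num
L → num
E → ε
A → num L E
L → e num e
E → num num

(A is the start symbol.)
No FIRST/FOLLOW conflicts.

A FIRST/FOLLOW conflict occurs when a non-terminal N has a nullable alternative N → β (β ⇒* ε) and another alternative N → α with FIRST(α) ∩ FOLLOW(N) ≠ ∅: on such a lookahead the parser cannot decide between expanding α and letting N vanish via β.

Nullable non-terminals: E.

E: nullable alternative(s) E → ε; FOLLOW(E) = { $ }
  E → ε: FIRST \ {ε} = { } — this is the only nullable alternative, skip
  E → num num: FIRST \ {ε} = { 'num' } — disjoint from FOLLOW(E)

A, L have no nullable alternative, so no FIRST/FOLLOW check is needed there.

No FIRST/FOLLOW conflicts found.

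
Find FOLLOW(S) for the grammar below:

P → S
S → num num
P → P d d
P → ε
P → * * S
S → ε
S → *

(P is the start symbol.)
In P → S: S is at the end, add FOLLOW(P)
In P → * * S: S is at the end, add FOLLOW(P)

The FOLLOW sets referred to above (computed the same way, to a fixed point):
  FOLLOW(P) = { $, 'd' }

Taking the union: FOLLOW(S) = { $, 'd' }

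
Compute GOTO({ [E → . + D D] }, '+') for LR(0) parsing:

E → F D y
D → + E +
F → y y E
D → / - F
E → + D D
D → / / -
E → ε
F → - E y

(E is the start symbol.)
{ [D → . + E +], [D → . / - F], [D → . / / -], [E → + . D D] }

GOTO(I, '+') = CLOSURE({ [A → αX.β] : [A → α.Xβ] ∈ I, X = '+' })

Items with dot before '+', with the dot advanced:
  [E → . + D D] → [E → + . D D]
Closure of the advanced items:
  [E → + . D D] has the dot before D: add [D → . + E +], [D → . / - F], [D → . / / -]

GOTO = { [D → . + E +], [D → . / - F], [D → . / / -], [E → + . D D] }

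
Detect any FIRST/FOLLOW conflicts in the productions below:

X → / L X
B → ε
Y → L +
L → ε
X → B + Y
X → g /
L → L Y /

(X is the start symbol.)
Yes. L → L Y '/' with FOLLOW(L) on { '+' }

Nullable non-terminals: B, L.
FIRST sets used below: FIRST(L) = { '+', ε }, FIRST(Y) = { '+' }
B has a nullable alternative but only one production, so nothing to check.

L: nullable alternative(s) L → ε; FOLLOW(L) = { '+', '/', 'g' }
  L → ε: FIRST \ {ε} = { } — this is the only nullable alternative, skip
  L → L Y /: FIRST \ {ε} = { '+' } — overlaps FOLLOW(L) on { '+' }: CONFLICT

X, Y have no nullable alternative, so no FIRST/FOLLOW check is needed there.

So the grammar has 1 FIRST/FOLLOW conflict (marked CONFLICT above).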